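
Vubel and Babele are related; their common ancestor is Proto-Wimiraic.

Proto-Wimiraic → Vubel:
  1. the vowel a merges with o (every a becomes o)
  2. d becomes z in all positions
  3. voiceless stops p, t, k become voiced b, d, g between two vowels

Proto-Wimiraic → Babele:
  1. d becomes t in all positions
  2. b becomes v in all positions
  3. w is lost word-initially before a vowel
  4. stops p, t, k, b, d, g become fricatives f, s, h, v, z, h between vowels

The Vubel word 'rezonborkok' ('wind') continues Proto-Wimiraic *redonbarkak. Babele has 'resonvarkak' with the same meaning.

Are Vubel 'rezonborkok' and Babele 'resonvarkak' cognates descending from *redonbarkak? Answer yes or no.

yes

Derive the expected Babele reflex of *redonbarkak:
Babele: *redonbarkak
  redonbarkak → retonbarkak   [unconditioned shift]
  retonbarkak → retonvarkak   [unconditioned shift]
  retonvarkak (rule 3 does not apply)
  retonvarkak → resonvarkak   [intervocalic lenition]
  giving Babele resonvarkak.
Babele 'resonvarkak' matches the regular reflex exactly, so the pair is cognate.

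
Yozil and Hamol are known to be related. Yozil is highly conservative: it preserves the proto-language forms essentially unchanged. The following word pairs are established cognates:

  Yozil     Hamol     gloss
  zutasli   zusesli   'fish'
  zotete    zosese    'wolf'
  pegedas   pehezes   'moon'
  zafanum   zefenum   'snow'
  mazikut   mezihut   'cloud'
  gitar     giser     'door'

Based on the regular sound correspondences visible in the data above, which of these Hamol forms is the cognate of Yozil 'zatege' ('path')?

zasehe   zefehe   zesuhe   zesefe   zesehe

zutasli ~ zusesli, pegedas ~ pehezes — Yozil a corresponds to Hamol e after a consonant, before a consonant other than r, m, n, p, b, f, v.
zotete ~ zosese — Yozil t corresponds to Hamol s between vowels (before a front vowel).
pegedas ~ pehezes — Yozil g corresponds to Hamol h between vowels (before a front vowel).
Applying these to Yozil 'zatege':
  zatege → zetege   (a→e after a consonant, before a consonant other than r, m, n, p, b, f, v)
  zetege → zesege   (t→s between vowels (before a front vowel))
  zesege → zesehe   (g→h between vowels (before a front vowel))
So the Hamol cognate is 'zesehe'.

zesehe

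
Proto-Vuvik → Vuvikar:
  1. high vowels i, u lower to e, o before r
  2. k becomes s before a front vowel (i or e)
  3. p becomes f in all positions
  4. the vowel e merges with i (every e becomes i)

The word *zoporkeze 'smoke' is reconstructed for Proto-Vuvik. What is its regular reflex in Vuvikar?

zoforsizi

Vuvikar: *zoporkeze > zoporseze > zoforseze > zoforsizi  (by palatalisation, unconditioned shift, vowel merger)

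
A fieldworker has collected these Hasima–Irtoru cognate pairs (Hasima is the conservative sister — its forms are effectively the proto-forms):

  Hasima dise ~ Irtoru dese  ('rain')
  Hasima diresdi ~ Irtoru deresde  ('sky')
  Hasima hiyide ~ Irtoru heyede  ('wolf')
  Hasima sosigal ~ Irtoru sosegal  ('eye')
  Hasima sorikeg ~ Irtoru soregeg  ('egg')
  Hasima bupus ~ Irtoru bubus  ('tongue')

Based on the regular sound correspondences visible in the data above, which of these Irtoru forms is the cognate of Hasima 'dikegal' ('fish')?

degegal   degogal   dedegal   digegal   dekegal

dise ~ dese, hiyide ~ heyede — Hasima i corresponds to Irtoru e after a consonant, before a consonant other than r, m, n, p, b, f, v.
sorikeg ~ soregeg — Hasima k corresponds to Irtoru g between vowels (before a front vowel).
Applying these to Hasima 'dikegal':
  dikegal → dekegal   (i→e after a consonant, before a consonant other than r, m, n, p, b, f, v)
  dekegal → degegal   (k→g between vowels (before a front vowel))
So the Irtoru cognate is 'degegal'.

degegal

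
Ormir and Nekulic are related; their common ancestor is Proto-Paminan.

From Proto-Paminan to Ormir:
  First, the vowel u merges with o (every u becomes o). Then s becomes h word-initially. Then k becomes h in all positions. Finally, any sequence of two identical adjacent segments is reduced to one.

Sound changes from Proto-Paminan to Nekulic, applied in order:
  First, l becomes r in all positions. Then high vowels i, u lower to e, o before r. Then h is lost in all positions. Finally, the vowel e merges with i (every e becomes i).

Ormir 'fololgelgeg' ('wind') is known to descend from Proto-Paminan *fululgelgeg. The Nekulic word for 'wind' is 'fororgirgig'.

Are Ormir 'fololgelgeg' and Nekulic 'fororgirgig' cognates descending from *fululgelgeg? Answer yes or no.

yes

Derive the expected Nekulic reflex of *fululgelgeg:
Nekulic: start from *fululgelgeg.
  rule 1 (unconditioned shift): fululgelgeg → fururgergeg
  rule 2 (pre-rhotic lowering): fururgergeg → fororgergeg
  rule 3: no change — fororgergeg
  rule 4 (vowel merger): fororgergeg → fororgirgig
  ⇒ Nekulic fororgirgig
Nekulic 'fororgirgig' matches the regular reflex exactly, so the pair is cognate.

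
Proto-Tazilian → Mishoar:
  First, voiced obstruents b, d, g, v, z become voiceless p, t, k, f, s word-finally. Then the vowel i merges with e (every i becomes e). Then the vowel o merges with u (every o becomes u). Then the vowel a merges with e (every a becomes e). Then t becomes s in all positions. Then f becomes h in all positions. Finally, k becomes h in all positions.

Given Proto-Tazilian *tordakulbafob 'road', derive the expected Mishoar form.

surdehulbehup

Mishoar: start from *tordakulbafob.
  rule 1 (final devoicing): tordakulbafob → tordakulbafop
  rule 2: no change — tordakulbafop
  rule 3 (vowel merger): tordakulbafop → turdakulbafup
  rule 4 (vowel merger): turdakulbafup → turdekulbefup
  rule 5 (unconditioned shift): turdekulbefup → surdekulbefup
  rule 6 (unconditioned shift): surdekulbefup → surdekulbehup
  rule 7 (unconditioned shift): surdekulbehup → surdehulbehup
  ⇒ Mishoar surdehulbehup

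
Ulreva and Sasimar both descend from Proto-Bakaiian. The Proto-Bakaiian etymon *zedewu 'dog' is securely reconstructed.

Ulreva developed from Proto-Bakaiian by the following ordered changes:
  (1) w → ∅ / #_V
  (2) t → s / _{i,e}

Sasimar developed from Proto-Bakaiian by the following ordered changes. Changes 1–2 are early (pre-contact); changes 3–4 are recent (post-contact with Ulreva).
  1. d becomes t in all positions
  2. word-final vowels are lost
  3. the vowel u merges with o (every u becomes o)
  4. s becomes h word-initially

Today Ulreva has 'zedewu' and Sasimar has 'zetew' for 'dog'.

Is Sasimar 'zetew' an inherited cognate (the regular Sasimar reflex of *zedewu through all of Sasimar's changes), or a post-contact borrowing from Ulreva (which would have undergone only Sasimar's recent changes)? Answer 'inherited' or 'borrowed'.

inherited

If inherited, *zedewu would pass through all of Sasimar's changes:
Sasimar: *zedewu > zetewu > zetew  (by unconditioned shift, apocope)
If borrowed from Ulreva 'zedewu' after the early changes, it would undergo only the recent ones:
  rule 3 (vowel merger): zedewu → zedewo
  rule 4 (debuccalisation): no change (zedewo)
  ⇒ as a loan: zedewo
Sasimar 'zetew' matches the inherited outcome exactly, so it is an inherited cognate, not a loan.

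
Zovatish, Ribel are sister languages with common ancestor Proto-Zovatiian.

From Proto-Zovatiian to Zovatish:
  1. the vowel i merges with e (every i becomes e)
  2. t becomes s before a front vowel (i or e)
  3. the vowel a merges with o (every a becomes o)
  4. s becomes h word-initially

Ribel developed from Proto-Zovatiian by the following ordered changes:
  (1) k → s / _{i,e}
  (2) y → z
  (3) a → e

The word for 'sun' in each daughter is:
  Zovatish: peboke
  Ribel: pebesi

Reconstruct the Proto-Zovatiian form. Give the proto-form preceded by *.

Position 4: Zovatish has o, Ribel has e. Taking the neighbouring segments as reconstructed: Zovatish o could go back to *a or *o; Ribel e could go back to *a or *e — the one source consistent with every daughter is *a.
Position 5: Zovatish has k, Ribel has s. Zovatish preserves k here (none of its changes turn any other segment into k), so the proto-segment is *k.
Position 6: Zovatish has e, Ribel has i. Ribel preserves i here (none of its changes turn any other segment into i), so the proto-segment is *i.
Continuing position by position gives *pebaki; check it forward:
Zovatish: *pebaki
  pebaki → pebake   [vowel merger]
  pebake (rule 2 does not apply)
  pebake → peboke   [vowel merger]
  peboke (rule 4 does not apply)
  giving Zovatish peboke.
Ribel: *pebaki > pebasi > pebesi  (by palatalisation, vowel merger)
*pebaki is the unique common source.

*pebaki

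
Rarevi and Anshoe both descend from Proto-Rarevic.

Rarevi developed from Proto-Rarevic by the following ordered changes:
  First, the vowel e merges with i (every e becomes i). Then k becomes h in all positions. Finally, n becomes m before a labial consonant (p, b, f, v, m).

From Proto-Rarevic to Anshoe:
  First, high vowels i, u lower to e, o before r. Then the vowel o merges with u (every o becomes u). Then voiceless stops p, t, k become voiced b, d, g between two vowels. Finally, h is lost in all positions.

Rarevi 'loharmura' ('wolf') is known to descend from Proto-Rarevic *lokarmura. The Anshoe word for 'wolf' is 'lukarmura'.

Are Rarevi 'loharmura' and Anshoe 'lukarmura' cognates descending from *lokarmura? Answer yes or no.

no

Derive the expected Anshoe reflex of *lokarmura:
Anshoe: *lokarmura
  lokarmura → lokarmora   [pre-rhotic lowering]
  lokarmora → lukarmura   [vowel merger]
  lukarmura → lugarmura   [intervocalic voicing]
  lugarmura (rule 4 does not apply)
  giving Anshoe lugarmura.
The regular Anshoe reflex would be 'lugarmura', but the attested form is 'lukarmura'. The correspondence is irregular, so they are not cognates (the Anshoe form has a different source).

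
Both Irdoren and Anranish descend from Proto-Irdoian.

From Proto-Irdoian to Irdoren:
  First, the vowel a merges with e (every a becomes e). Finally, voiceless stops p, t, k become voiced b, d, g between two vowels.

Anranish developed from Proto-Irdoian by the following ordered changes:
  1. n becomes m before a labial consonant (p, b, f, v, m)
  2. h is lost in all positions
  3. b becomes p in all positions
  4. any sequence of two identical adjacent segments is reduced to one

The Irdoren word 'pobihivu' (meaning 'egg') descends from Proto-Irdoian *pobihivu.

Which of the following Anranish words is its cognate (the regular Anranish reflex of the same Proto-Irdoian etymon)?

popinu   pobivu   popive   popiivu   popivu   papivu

popivu

Anranish: start from *pobihivu.
  rule 1: no change — pobihivu
  rule 2 (h-loss): pobihivu → pobiivu
  rule 3 (unconditioned shift): pobiivu → popiivu
  rule 4 (degemination): popiivu → popivu
  ⇒ Anranish popivu
The other candidates each miss or misapply at least one Anranish change.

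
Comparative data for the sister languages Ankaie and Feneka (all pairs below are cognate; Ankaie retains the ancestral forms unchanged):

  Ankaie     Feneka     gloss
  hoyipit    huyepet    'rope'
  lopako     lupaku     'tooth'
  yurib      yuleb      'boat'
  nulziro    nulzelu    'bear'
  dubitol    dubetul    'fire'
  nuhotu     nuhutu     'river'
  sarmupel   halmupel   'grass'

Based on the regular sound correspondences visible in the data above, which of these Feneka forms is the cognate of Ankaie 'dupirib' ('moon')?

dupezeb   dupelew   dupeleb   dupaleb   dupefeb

nulziro ~ nulzelu — Ankaie i corresponds to Feneka e after a consonant, before r.
yurib ~ yuleb — Ankaie r corresponds to Feneka l between vowels (before a front vowel).
yurib ~ yuleb — Ankaie i corresponds to Feneka e after a consonant, before a labial obstruent.
Applying these to Ankaie 'dupirib':
  dupirib → duperib   (i→e after a consonant, before r)
  duperib → dupelib   (r→l between vowels (before a front vowel))
  dupelib → dupeleb   (i→e after a consonant, before a labial obstruent)
So the Feneka cognate is 'dupeleb'.

dupeleb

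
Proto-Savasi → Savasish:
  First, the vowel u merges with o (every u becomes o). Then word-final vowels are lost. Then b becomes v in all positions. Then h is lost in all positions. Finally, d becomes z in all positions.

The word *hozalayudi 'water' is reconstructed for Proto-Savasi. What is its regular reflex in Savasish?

ozalayoz

Savasish: *hozalayudi > hozalayodi > hozalayod > ozalayod > ozalayoz  (by vowel merger, apocope, h-loss, unconditioned shift)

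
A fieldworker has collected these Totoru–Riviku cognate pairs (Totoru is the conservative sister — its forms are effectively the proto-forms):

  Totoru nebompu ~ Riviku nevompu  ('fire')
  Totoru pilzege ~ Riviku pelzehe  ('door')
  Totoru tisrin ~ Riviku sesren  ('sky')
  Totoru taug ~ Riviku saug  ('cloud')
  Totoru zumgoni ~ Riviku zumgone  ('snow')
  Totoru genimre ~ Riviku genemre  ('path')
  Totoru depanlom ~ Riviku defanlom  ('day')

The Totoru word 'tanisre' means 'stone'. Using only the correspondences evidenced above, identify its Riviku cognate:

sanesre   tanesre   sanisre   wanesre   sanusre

taug ~ saug — Totoru t corresponds to Riviku s word-initially before a back vowel.
pilzege ~ pelzehe, tisrin ~ sesren — Totoru i corresponds to Riviku e after a consonant, before a consonant other than r, m, n, p, b, f, v.
Applying these to Totoru 'tanisre':
  tanisre → sanisre   (t→s word-initially before a back vowel)
  sanisre → sanesre   (i→e after a consonant, before a consonant other than r, m, n, p, b, f, v)
So the Riviku cognate is 'sanesre'.

sanesre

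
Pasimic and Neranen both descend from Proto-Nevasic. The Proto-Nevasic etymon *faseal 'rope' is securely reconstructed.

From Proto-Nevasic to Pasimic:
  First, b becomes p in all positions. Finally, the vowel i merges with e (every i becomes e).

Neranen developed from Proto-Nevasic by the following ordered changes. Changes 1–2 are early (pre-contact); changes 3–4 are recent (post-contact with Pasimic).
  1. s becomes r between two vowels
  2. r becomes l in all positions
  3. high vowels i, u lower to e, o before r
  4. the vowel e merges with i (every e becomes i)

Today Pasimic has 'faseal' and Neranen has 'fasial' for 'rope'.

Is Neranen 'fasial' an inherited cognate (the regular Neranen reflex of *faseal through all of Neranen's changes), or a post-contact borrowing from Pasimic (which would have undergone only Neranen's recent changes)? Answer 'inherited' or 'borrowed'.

If inherited, *faseal would pass through all of Neranen's changes:
Neranen: start from *faseal.
  rule 1 (rhotacism): faseal → fareal
  rule 2 (unconditioned shift): fareal → faleal
  rule 3: no change — faleal
  rule 4 (vowel merger): faleal → falial
  ⇒ Neranen falial
If borrowed from Pasimic 'faseal' after the early changes, it would undergo only the recent ones:
  rule 3 (pre-rhotic lowering): no change (faseal)
  rule 4 (vowel merger): faseal → fasial
  ⇒ as a loan: fasial
Neranen 'fasial' matches the loan outcome 'fasial', not the inherited 'falial' — it skipped the early Neranen changes, so it was borrowed from Pasimic.

borrowed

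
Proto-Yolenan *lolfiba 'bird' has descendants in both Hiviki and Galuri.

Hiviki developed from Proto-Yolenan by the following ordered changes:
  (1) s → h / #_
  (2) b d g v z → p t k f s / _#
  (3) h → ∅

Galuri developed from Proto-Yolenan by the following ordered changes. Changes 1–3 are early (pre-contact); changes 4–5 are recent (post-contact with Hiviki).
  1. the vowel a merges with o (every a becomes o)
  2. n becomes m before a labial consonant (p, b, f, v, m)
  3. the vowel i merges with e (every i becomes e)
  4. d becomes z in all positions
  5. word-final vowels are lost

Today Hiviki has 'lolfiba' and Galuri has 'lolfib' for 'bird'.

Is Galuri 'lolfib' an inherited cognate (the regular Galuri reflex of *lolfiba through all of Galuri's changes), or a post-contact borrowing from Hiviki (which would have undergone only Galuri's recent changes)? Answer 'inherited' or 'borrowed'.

borrowed

If inherited, *lolfiba would pass through all of Galuri's changes:
Galuri: *lolfiba
  lolfiba → lolfibo   [vowel merger]
  lolfibo (rule 2 does not apply)
  lolfibo → lolfebo   [vowel merger]
  lolfebo (rule 4 does not apply)
  lolfebo → lolfeb   [apocope]
  giving Galuri lolfeb.
If borrowed from Hiviki 'lolfiba' after the early changes, it would undergo only the recent ones:
  rule 4 (unconditioned shift): no change (lolfiba)
  rule 5 (apocope): lolfiba → lolfib
  ⇒ as a loan: lolfib
Galuri 'lolfib' matches the loan outcome 'lolfib', not the inherited 'lolfeb' — it skipped the early Galuri changes, so it was borrowed from Hiviki.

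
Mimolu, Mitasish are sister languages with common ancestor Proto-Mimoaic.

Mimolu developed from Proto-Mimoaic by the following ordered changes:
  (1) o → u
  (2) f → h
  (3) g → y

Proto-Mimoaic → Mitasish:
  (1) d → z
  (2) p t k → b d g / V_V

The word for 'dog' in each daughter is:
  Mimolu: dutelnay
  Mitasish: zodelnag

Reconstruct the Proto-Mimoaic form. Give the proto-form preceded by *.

Position 2: Mimolu has u, Mitasish has o. Mitasish preserves o here (none of its changes turn any other segment into o), so the proto-segment is *o.
Position 8: Mimolu has y, Mitasish has g. Taking the neighbouring segments as reconstructed: Mimolu y could go back to *g or *y; Mitasish g can only go back to *g — the one source consistent with every daughter is *g.
Continuing position by position gives *dotelnag; check it forward:
Mimolu: *dotelnag
  dotelnag → dutelnag   [vowel merger]
  dutelnag (rule 2 does not apply)
  dutelnag → dutelnay   [unconditioned shift]
  giving Mimolu dutelnay.
Mitasish: *dotelnag > zotelnag > zodelnag  (by unconditioned shift, intervocalic voicing)
No other proto-form is consistent with every reflex, so the reconstruction is *dotelnag.

*dotelnag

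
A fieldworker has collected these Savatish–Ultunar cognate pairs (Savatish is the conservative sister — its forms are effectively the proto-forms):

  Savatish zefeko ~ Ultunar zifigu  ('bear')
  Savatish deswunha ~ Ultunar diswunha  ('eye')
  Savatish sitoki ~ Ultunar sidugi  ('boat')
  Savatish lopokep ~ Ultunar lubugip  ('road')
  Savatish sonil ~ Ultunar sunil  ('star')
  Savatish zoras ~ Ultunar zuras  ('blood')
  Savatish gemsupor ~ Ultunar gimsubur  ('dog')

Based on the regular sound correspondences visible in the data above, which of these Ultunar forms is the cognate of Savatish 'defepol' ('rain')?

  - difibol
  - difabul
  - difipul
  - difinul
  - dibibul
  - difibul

zefeko ~ zifigu — Savatish e corresponds to Ultunar i after a consonant, before a labial obstruent.
lopokep ~ lubugip — Savatish e corresponds to Ultunar i after a consonant, before a labial obstruent.
lopokep ~ lubugip, gemsupor ~ gimsubur — Savatish p corresponds to Ultunar b between vowels (before a back vowel).
sitoki ~ sidugi, lopokep ~ lubugip — Savatish o corresponds to Ultunar u after a consonant, before a consonant other than r, m, n, p, b, f, v.
Applying these to Savatish 'defepol':
  defepol → difepol   (e→i after a consonant, before a labial obstruent)
  difepol → difipol   (e→i after a consonant, before a labial obstruent)
  difipol → difibol   (p→b between vowels (before a back vowel))
  difibol → difibul   (o→u after a consonant, before a consonant other than r, m, n, p, b, f, v)
So the Ultunar cognate is 'difibul'.

difibul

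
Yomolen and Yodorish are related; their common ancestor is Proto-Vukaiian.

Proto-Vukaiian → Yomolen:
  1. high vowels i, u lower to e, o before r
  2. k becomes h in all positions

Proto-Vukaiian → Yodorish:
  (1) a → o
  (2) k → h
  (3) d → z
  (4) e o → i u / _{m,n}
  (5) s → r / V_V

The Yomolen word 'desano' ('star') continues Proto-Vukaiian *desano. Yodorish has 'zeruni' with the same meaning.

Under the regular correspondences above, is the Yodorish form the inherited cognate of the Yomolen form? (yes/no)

no

Derive the expected Yodorish reflex of *desano:
Yodorish: start from *desano.
  rule 1 (vowel merger): desano → desono
  rule 2: no change — desono
  rule 3 (unconditioned shift): desono → zesono
  rule 4 (pre-nasal raising): zesono → zesuno
  rule 5 (rhotacism): zesuno → zeruno
  ⇒ Yodorish zeruno
The regular Yodorish reflex would be 'zeruno', but the attested form is 'zeruni'. The correspondence is irregular, so they are not cognates (the Yodorish form has a different source).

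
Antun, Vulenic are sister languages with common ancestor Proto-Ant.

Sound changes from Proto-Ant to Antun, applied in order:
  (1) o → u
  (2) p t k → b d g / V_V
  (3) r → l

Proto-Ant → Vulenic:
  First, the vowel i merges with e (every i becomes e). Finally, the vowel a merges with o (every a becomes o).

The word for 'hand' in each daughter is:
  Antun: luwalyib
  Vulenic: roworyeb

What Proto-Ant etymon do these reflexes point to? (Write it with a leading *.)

*rowaryib

Position 4: Antun has a, Vulenic has o. Antun preserves a here (none of its changes turn any other segment into a), so the proto-segment is *a.
Position 1: Antun has l, Vulenic has r. Vulenic preserves r here (none of its changes turn any other segment into r), so the proto-segment is *r.
This points to *rowaryib. Verify forward in each daughter:
Antun: *rowaryib > ruwaryib > luwalyib  (by vowel merger, unconditioned shift)
Vulenic: *rowaryib > rowaryeb > roworyeb  (by vowel merger, vowel merger)
*rowaryib is the unique common source.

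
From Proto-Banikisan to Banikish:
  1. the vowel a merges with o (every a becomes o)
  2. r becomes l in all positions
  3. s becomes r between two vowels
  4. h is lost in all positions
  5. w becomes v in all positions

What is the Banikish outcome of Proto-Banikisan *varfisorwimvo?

Banikish: *varfisorwimvo > vorfisorwimvo > volfisolwimvo > volfirolwimvo > volfirolvimvo  (by vowel merger, unconditioned shift, rhotacism, unconditioned shift)

volfirolvimvo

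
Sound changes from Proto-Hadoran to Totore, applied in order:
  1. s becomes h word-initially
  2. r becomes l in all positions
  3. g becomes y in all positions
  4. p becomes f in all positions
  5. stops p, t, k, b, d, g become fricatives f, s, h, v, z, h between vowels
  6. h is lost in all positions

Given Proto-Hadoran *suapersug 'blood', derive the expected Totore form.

Totore: *suapersug > huapersug > huapelsug > huapelsuy > huafelsuy > uafelsuy  (by debuccalisation, unconditioned shift, unconditioned shift, unconditioned shift, h-loss)

uafelsuy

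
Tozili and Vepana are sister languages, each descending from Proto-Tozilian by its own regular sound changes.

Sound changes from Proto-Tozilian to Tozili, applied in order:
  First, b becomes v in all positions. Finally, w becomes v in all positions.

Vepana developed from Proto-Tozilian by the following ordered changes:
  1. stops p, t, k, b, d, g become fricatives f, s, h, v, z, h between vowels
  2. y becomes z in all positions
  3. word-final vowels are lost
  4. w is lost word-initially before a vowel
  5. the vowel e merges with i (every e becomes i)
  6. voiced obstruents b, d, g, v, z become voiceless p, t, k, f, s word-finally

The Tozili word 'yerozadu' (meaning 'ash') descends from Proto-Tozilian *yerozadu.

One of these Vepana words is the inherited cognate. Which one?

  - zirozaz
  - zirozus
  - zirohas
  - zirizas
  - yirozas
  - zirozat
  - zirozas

zirozas

Vepana: *yerozadu > yerozazu > zerozazu > zerozaz > zirozaz > zirozas  (by intervocalic lenition, unconditioned shift, apocope, vowel merger, final devoicing)
The other candidates each miss or misapply at least one Vepana change.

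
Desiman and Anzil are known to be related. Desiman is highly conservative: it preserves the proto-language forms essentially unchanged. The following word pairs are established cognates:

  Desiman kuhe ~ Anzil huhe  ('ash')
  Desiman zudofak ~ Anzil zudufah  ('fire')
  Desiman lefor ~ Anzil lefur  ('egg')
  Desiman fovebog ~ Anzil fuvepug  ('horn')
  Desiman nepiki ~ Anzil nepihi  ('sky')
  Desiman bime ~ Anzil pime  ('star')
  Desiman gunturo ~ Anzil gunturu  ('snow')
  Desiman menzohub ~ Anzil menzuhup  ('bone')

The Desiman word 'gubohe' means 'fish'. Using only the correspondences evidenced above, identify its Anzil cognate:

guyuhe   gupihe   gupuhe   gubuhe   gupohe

gupuhe

fovebog ~ fuvepug — Desiman b corresponds to Anzil p between vowels (before a back vowel).
fovebog ~ fuvepug, menzohub ~ menzuhup — Desiman o corresponds to Anzil u after a consonant, before a consonant other than r, m, n, p, b, f, v.
Applying these to Desiman 'gubohe':
  gubohe → gupohe   (b→p between vowels (before a back vowel))
  gupohe → gupuhe   (o→u after a consonant, before a consonant other than r, m, n, p, b, f, v)
So the Anzil cognate is 'gupuhe'.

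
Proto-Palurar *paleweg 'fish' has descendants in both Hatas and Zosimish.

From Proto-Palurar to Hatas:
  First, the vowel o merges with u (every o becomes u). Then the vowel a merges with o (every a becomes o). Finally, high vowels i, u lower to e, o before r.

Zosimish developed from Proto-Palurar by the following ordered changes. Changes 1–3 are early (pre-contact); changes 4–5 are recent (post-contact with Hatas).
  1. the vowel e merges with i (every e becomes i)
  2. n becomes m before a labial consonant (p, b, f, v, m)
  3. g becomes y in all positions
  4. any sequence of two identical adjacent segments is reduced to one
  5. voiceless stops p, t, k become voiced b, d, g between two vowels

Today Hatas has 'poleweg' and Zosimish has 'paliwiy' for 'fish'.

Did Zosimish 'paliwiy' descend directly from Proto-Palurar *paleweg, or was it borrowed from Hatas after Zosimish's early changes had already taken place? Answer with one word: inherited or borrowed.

inherited

If inherited, *paleweg would pass through all of Zosimish's changes:
Zosimish: start from *paleweg.
  rule 1 (vowel merger): paleweg → paliwig
  rule 2: no change — paliwig
  rule 3 (unconditioned shift): paliwig → paliwiy
  rule 4: no change — paliwiy
  rule 5: no change — paliwiy
  ⇒ Zosimish paliwiy
If borrowed from Hatas 'poleweg' after the early changes, it would undergo only the recent ones:
  rule 4 (degemination): no change (poleweg)
  rule 5 (intervocalic voicing): no change (poleweg)
  ⇒ as a loan: poleweg
Zosimish 'paliwiy' matches the inherited outcome exactly, so it is an inherited cognate, not a loan.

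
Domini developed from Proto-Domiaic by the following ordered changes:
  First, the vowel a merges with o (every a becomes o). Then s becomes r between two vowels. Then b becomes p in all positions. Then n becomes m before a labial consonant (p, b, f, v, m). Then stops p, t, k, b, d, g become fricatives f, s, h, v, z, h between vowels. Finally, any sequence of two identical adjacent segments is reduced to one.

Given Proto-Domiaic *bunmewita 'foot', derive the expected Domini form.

Domini: *bunmewita > bunmewito > punmewito > pummewito > pummewiso > pumewiso  (by vowel merger, unconditioned shift, nasal place assimilation, intervocalic lenition, degemination)

pumewiso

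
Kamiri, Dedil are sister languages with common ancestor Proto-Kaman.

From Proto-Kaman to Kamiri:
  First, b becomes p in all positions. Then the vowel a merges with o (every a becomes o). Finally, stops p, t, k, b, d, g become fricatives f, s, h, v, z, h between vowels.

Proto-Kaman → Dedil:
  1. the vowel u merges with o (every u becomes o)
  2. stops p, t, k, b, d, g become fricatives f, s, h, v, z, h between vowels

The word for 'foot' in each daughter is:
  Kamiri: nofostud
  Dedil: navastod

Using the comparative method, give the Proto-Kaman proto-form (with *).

*nabastud

Position 4: Kamiri has o, Dedil has a. Dedil preserves a here (none of its changes turn any other segment into a), so the proto-segment is *a.
Position 3: Kamiri has f, Dedil has v. Taking the neighbouring segments as reconstructed: Kamiri f could go back to *p or *b or *f; Dedil v could go back to *b or *v — the one source consistent with every daughter is *b.
This points to *nabastud. Verify forward in each daughter:
Kamiri: *nabastud
  nabastud → napastud   [unconditioned shift]
  napastud → nopostud   [vowel merger]
  nopostud → nofostud   [intervocalic lenition]
  giving Kamiri nofostud.
Dedil: *nabastud > nabastod > navastod  (by vowel merger, intervocalic lenition)
Only *nabastud yields all of Kamiri nofostud, Dedil navastod.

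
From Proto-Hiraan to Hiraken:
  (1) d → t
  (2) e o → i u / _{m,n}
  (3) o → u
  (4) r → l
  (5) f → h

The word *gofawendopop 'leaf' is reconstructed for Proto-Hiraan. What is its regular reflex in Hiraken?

Hiraken: *gofawendopop
  gofawendopop → gofawentopop   [unconditioned shift]
  gofawentopop → gofawintopop   [pre-nasal raising]
  gofawintopop → gufawintupup   [vowel merger]
  gufawintupup (rule 4 does not apply)
  gufawintupup → guhawintupup   [unconditioned shift]
  giving Hiraken guhawintupup.

guhawintupup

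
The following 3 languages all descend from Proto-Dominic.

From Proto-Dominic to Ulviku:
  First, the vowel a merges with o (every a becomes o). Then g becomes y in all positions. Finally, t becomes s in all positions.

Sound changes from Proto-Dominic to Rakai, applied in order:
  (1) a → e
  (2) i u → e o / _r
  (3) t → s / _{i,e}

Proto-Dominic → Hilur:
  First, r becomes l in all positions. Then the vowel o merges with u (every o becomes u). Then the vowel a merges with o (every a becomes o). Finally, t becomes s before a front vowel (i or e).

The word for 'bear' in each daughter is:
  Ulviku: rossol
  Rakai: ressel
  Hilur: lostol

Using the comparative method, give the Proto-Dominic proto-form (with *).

Position 2: Ulviku has o, Rakai has e, Hilur has o. In Hilur, o can only continue *a, so the proto-segment is *a.
Position 5: Ulviku has o, Rakai has e, Hilur has o. In Hilur, o can only continue *a, so the proto-segment is *a.
Continuing position by position gives *rastal; check it forward:
Ulviku: start from *rastal.
  rule 1 (vowel merger): rastal → rostol
  rule 2: no change — rostol
  rule 3 (unconditioned shift): rostol → rossol
  ⇒ Ulviku rossol
Rakai: *rastal
  rastal → restel   [vowel merger]
  restel (rule 2 does not apply)
  restel → ressel   [palatalisation]
  giving Rakai ressel.
Hilur: *rastal
  rastal → lastal   [unconditioned shift]
  lastal (rule 2 does not apply)
  lastal → lostol   [vowel merger]
  lostol (rule 4 does not apply)
  giving Hilur lostol.
No other proto-form is consistent with every reflex, so the reconstruction is *rastal.

*rastal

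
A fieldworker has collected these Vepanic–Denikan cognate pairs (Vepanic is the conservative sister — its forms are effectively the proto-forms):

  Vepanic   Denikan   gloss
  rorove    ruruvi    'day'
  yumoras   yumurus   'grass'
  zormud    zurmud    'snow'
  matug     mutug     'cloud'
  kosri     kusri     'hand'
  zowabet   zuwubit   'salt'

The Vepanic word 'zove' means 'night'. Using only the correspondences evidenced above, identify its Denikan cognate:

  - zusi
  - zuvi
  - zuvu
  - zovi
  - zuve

rorove ~ ruruvi — Vepanic o corresponds to Denikan u after a consonant, before a labial obstruent.
rorove ~ ruruvi — Vepanic e corresponds to Denikan i word-finally.
Applying these to Vepanic 'zove':
  zove → zuve   (o→u after a consonant, before a labial obstruent)
  zuve → zuvi   (e→i word-finally)
So the Denikan cognate is 'zuvi'.

zuvi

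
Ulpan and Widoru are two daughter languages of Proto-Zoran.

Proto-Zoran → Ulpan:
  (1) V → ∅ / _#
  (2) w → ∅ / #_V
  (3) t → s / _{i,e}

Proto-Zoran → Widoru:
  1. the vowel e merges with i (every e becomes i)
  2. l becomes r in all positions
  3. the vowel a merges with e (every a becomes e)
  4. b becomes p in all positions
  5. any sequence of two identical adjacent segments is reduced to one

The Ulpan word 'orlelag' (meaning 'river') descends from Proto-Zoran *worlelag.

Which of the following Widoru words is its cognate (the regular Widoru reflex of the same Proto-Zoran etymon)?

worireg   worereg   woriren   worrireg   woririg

Widoru: *worlelag
  worlelag → worlilag   [vowel merger]
  worlilag → worrirag   [unconditioned shift]
  worrirag → worrireg   [vowel merger]
  worrireg (rule 4 does not apply)
  worrireg → worireg   [degemination]
  giving Widoru worireg.

worireg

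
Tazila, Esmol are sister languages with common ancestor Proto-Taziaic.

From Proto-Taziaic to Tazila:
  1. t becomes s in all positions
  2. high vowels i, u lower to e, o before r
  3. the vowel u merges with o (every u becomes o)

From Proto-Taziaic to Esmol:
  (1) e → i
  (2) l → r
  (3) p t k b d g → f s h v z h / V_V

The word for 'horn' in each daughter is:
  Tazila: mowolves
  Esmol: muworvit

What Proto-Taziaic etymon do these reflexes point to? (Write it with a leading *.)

*muwolvet

Position 5: Tazila has l, Esmol has r. Tazila preserves l here (none of its changes turn any other segment into l), so the proto-segment is *l.
Position 7: Tazila has e, Esmol has i. Taking the neighbouring segments as reconstructed: Tazila e can only go back to *e; Esmol i could go back to *e or *i — the one source consistent with every daughter is *e.
Verify the candidate proto-form against each daughter:
Tazila: *muwolvet > muwolves > mowolves  (by unconditioned shift, vowel merger)
Esmol: start from *muwolvet.
  rule 1 (vowel merger): muwolvet → muwolvit
  rule 2 (unconditioned shift): muwolvit → muworvit
  rule 3: no change — muworvit
  ⇒ Esmol muworvit
No other proto-form is consistent with every reflex, so the reconstruction is *muwolvet.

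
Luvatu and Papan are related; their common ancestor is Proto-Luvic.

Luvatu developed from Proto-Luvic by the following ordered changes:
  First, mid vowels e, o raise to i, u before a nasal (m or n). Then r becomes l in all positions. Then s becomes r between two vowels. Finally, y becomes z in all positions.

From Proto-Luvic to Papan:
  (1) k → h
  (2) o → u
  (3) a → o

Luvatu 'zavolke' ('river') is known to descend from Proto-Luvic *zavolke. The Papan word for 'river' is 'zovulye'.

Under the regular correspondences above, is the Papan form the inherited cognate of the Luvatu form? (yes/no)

Derive the expected Papan reflex of *zavolke:
Papan: *zavolke > zavolhe > zavulhe > zovulhe  (by unconditioned shift, vowel merger, vowel merger)
The regular Papan reflex would be 'zovulhe', but the attested form is 'zovulye'. The correspondence is irregular, so they are not cognates (the Papan form has a different source).

no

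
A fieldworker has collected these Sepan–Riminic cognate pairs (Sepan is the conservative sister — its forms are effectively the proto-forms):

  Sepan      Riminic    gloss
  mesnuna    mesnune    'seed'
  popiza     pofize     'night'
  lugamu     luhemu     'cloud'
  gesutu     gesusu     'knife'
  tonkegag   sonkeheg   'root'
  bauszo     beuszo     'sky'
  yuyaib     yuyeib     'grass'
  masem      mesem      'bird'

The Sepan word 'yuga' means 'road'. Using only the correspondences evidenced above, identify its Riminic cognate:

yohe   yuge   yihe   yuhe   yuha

yuhe

lugamu ~ luhemu, tonkegag ~ sonkeheg — Sepan g corresponds to Riminic h between vowels (before a back vowel).
mesnuna ~ mesnune, popiza ~ pofize — Sepan a corresponds to Riminic e word-finally.
Applying these to Sepan 'yuga':
  yuga → yuha   (g→h between vowels (before a back vowel))
  yuha → yuhe   (a→e word-finally)
So the Riminic cognate is 'yuhe'.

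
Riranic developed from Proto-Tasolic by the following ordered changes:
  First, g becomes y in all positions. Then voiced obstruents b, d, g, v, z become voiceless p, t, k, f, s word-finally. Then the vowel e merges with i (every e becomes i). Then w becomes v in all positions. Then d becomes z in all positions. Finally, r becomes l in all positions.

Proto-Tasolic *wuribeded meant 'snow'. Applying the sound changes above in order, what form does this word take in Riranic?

vulibizit

Riranic: start from *wuribeded.
  rule 1: no change — wuribeded
  rule 2 (final devoicing): wuribeded → wuribedet
  rule 3 (vowel merger): wuribedet → wuribidit
  rule 4 (unconditioned shift): wuribidit → vuribidit
  rule 5 (unconditioned shift): vuribidit → vuribizit
  rule 6 (unconditioned shift): vuribizit → vulibizit
  ⇒ Riranic vulibizit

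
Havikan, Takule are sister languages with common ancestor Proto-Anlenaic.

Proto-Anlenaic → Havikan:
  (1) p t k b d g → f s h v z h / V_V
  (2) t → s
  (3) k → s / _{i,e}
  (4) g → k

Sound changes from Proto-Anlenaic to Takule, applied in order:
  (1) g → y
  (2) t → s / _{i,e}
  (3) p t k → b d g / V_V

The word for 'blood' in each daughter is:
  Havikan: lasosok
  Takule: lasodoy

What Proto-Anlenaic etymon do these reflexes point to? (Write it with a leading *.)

Position 7: Havikan has k, Takule has y. Taking the neighbouring segments as reconstructed: Havikan k could go back to *k or *g; Takule y could go back to *g or *y — the one source consistent with every daughter is *g.
Position 5: Havikan has s, Takule has d. Taking the neighbouring segments as reconstructed: Havikan s could go back to *t or *s; Takule d could go back to *t or *d — the one source consistent with every daughter is *t.
The remaining positions agree across the daughters. Check the candidate against every language:
Havikan: *lasotog > lasosog > lasosok  (by intervocalic lenition, unconditioned shift)
Takule: *lasotog
  lasotog → lasotoy   [unconditioned shift]
  lasotoy (rule 2 does not apply)
  lasotoy → lasodoy   [intervocalic voicing]
  giving Takule lasodoy.
Only *lasotog yields all of Havikan lasosok, Takule lasodoy.

*lasotog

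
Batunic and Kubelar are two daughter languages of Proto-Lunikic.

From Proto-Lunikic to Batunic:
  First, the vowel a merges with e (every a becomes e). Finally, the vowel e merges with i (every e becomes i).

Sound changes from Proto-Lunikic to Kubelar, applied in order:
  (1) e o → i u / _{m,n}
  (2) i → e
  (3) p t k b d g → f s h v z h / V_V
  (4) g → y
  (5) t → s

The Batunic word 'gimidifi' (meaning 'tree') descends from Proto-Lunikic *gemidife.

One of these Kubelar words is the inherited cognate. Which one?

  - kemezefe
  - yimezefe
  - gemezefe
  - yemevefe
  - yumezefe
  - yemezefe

Kubelar: start from *gemidife.
  rule 1 (pre-nasal raising): gemidife → gimidife
  rule 2 (vowel merger): gimidife → gemedefe
  rule 3 (intervocalic lenition): gemedefe → gemezefe
  rule 4 (unconditioned shift): gemezefe → yemezefe
  rule 5: no change — yemezefe
  ⇒ Kubelar yemezefe
The other candidates each miss or misapply at least one Kubelar change.

yemezefe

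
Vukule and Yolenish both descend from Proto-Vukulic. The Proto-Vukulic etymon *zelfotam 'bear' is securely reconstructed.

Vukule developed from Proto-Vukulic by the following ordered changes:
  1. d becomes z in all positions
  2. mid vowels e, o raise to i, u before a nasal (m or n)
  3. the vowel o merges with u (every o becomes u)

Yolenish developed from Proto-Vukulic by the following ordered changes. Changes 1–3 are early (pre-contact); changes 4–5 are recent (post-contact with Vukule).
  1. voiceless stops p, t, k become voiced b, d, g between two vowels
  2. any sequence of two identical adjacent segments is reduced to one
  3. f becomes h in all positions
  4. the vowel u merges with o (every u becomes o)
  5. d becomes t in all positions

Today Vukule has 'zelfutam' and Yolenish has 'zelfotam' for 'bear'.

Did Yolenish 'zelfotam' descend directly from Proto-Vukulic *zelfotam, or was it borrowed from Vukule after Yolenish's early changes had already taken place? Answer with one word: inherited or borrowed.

borrowed

If inherited, *zelfotam would pass through all of Yolenish's changes:
Yolenish: start from *zelfotam.
  rule 1 (intervocalic voicing): zelfotam → zelfodam
  rule 2: no change — zelfodam
  rule 3 (unconditioned shift): zelfodam → zelhodam
  rule 4: no change — zelhodam
  rule 5 (unconditioned shift): zelhodam → zelhotam
  ⇒ Yolenish zelhotam
If borrowed from Vukule 'zelfutam' after the early changes, it would undergo only the recent ones:
  rule 4 (vowel merger): zelfutam → zelfotam
  rule 5 (unconditioned shift): no change (zelfotam)
  ⇒ as a loan: zelfotam
Yolenish 'zelfotam' matches the loan outcome 'zelfotam', not the inherited 'zelhotam' — it skipped the early Yolenish changes, so it was borrowed from Vukule.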